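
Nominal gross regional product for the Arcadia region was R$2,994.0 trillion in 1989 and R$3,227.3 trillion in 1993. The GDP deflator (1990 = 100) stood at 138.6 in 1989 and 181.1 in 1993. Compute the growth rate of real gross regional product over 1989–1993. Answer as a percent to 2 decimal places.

-17.50%

Deflate each year: 1989 → 2994.0/1.386 = 2160.17; 1993 → 3227.3/1.811 = 1782.05.
So real gross regional product changed by 1782.05/2160.17 − 1 = -0.1750, i.e. -17.50%.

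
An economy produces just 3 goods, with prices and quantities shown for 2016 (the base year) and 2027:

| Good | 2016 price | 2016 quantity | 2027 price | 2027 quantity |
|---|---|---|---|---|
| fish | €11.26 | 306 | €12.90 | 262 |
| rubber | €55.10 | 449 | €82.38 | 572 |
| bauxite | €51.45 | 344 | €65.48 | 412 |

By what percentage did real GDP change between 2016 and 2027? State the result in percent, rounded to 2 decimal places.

21.32%

Real GDP 2016 = Nominal GDP 2016 = 11.26·306 + 55.10·449 + 51.45·344 = 45884.26.
Real GDP 2027 (at 2016 prices) = 11.26·262 + 55.10·572 + 51.45·412 = 55664.72.
Real growth = 55664.72/45884.26 − 1 = 0.2132.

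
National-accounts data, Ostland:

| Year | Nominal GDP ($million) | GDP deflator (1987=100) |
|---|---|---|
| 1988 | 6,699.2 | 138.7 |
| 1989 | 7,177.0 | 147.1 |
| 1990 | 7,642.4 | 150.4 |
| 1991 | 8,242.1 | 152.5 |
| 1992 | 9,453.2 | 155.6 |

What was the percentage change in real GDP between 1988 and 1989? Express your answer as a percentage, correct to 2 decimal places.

Real GDP 1988 = 6699.2/1.387 = 4829.99.
Real GDP 1989 = 7177.0/1.471 = 4878.99.
Change = 4878.99/4829.99 − 1 = 0.0101.

1.01%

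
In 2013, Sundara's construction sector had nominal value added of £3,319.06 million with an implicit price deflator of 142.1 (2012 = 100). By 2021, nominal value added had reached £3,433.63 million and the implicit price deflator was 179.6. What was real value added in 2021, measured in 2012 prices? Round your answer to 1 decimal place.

£1,911.8 million

Real value added = Nominal / (implicit price deflator/100) = 3433.63 / 1.796 = 1911.82.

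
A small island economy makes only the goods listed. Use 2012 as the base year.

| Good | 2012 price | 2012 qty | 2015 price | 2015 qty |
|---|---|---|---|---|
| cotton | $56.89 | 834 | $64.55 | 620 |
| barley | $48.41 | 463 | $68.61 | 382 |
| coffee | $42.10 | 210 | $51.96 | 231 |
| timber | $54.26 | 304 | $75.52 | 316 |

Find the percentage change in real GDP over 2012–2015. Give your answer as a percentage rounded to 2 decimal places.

Real GDP 2012 = Nominal GDP 2012 = 56.89·834 + 48.41·463 + 42.10·210 + 54.26·304 = 95196.13.
Real GDP 2015 (at 2012 prices) = 56.89·620 + 48.41·382 + 42.10·231 + 54.26·316 = 80635.68.
Real growth = 80635.68/95196.13 − 1 = -0.1530.

-15.30%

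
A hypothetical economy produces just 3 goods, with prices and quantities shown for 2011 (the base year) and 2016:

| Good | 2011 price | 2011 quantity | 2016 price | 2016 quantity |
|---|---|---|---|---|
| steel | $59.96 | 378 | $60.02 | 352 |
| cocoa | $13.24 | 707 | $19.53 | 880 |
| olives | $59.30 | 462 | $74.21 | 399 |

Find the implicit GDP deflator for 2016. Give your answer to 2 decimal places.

Nominal GDP 2016 = 60.02·352 + 19.53·880 + 74.21·399 = 67923.23.
Real GDP 2016 (at 2011 prices) = 59.96·352 + 13.24·880 + 59.30·399 = 56417.82.
Deflator = Nominal/Real × 100 = 67923.23/56417.82 × 100 = 120.393.

120.39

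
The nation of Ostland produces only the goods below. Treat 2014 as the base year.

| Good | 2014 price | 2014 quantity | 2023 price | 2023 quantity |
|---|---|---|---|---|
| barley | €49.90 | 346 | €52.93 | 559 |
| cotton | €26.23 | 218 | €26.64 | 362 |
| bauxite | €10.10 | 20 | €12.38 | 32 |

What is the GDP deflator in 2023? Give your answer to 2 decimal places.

Nominal GDP 2023 = 52.93·559 + 26.64·362 + 12.38·32 = 39627.71.
Real GDP 2023 (at 2014 prices) = 49.90·559 + 26.23·362 + 10.10·32 = 37712.56.
Deflator = Nominal/Real × 100 = 39627.71/37712.56 × 100 = 105.078.

105.08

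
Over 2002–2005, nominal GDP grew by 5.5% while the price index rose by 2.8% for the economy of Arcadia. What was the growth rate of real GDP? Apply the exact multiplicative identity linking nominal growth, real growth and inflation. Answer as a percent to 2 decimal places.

2.63%

(1 + g_nom) = (1 + g_real)(1 + π), so g_real = 1.0550 / 1.0280 − 1 = 0.02626.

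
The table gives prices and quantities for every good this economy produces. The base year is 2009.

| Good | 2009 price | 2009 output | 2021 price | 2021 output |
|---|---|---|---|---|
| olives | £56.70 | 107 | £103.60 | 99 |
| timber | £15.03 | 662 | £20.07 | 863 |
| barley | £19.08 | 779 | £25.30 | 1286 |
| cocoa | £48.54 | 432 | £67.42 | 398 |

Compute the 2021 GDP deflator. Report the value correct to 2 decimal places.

139.25

Nominal GDP 2021 = 103.60·99 + 20.07·863 + 25.30·1286 + 67.42·398 = 86945.77.
Real GDP 2021 (at 2009 prices) = 56.70·99 + 15.03·863 + 19.08·1286 + 48.54·398 = 62439.99.
Deflator = Nominal/Real × 100 = 86945.77/62439.99 × 100 = 139.247.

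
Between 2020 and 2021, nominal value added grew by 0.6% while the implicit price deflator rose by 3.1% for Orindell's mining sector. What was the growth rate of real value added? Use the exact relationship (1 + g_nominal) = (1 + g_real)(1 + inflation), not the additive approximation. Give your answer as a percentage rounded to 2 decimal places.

-2.42%

(1 + g_nom) = (1 + g_real)(1 + π), so g_real = 1.0060 / 1.0310 − 1 = -0.02425.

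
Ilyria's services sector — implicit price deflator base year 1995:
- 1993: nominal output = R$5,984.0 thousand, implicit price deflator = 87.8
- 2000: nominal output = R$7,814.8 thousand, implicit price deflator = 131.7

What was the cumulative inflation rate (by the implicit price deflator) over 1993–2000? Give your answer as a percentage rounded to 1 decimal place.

50.0%

Price-level change = 131.7 / 87.8 − 1 = 0.5000.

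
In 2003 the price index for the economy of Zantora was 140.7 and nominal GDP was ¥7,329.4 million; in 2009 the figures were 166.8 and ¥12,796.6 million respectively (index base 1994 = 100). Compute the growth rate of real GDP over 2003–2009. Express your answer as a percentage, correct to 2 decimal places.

47.27%

Deflate each year: 2003 → 7329.4/1.407 = 5209.24; 2009 → 12796.6/1.668 = 7671.82.
So real GDP changed by 7671.82/5209.24 − 1 = 0.4727, i.e. 47.27%.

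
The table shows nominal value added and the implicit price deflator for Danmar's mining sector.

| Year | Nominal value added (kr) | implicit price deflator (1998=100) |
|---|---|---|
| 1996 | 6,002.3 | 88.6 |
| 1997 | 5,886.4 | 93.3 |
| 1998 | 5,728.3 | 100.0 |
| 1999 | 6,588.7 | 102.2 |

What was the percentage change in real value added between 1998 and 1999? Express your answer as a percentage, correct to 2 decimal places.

12.54%

Real value added 1998 = 5728.3/1.000 = 5728.30.
Real value added 1999 = 6588.7/1.022 = 6446.87.
Change = 6446.87/5728.30 − 1 = 0.1254.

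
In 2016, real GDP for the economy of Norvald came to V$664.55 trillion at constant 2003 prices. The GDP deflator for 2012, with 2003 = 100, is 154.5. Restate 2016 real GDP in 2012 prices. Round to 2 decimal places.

V$1,026.73 trillion

Real GDP in 2012 prices = Real GDP in 2003 prices × (P_2012/P_2003) = 664.55 × 1.545 = 1026.73.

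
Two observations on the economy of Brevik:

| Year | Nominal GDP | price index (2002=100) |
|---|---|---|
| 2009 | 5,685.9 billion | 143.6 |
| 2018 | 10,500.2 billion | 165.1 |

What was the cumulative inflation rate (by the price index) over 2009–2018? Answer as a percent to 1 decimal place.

15.0%

Price-level change = 165.1 / 143.6 − 1 = 0.1497.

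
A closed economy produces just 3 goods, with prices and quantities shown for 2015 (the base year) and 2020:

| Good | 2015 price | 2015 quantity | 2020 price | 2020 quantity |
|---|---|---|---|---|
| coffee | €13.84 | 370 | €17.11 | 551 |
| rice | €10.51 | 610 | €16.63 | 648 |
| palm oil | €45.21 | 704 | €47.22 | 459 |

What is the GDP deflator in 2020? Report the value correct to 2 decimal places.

119.01

Nominal GDP 2020 = 17.11·551 + 16.63·648 + 47.22·459 = 41877.83.
Real GDP 2020 (at 2015 prices) = 13.84·551 + 10.51·648 + 45.21·459 = 35187.71.
Deflator = Nominal/Real × 100 = 41877.83/35187.71 × 100 = 119.013.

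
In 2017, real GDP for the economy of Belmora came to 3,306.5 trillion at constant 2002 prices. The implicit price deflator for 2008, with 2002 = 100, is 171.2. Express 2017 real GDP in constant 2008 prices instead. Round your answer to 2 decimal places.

5,660.73 trillion

Real GDP in 2008 prices = Real GDP in 2002 prices × (P_2008/P_2002) = 3306.5 × 1.712 = 5660.73.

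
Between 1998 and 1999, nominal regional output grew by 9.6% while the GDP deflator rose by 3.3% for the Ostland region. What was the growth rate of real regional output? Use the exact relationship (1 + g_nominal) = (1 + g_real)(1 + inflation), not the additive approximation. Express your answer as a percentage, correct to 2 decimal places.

6.10%

(1 + g_nom) = (1 + g_real)(1 + π), so g_real = 1.0960 / 1.0330 − 1 = 0.06099.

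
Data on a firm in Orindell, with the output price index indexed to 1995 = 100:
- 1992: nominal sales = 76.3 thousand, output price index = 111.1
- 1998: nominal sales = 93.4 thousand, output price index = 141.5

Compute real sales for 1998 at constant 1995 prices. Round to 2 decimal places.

66.01 thousand

Real sales = Nominal / (output price index/100) = 93.4 / 1.415 = 66.01.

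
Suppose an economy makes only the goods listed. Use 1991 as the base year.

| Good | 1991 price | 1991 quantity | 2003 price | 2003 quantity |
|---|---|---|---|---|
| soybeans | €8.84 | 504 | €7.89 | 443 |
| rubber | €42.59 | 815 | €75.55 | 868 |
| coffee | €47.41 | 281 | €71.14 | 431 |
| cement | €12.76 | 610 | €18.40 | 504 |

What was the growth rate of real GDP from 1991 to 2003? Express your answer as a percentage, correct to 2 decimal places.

Real GDP 1991 = Nominal GDP 1991 = 8.84·504 + 42.59·815 + 47.41·281 + 12.76·610 = 60272.02.
Real GDP 2003 (at 1991 prices) = 8.84·443 + 42.59·868 + 47.41·431 + 12.76·504 = 67748.99.
Real growth = 67748.99/60272.02 − 1 = 0.1241.

12.41%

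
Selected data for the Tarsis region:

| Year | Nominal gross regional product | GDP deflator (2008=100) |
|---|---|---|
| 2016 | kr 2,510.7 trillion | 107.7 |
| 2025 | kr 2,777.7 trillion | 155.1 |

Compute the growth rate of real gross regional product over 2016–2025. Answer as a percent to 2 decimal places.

Deflate each year: 2016 → 2510.7/1.077 = 2331.20; 2025 → 2777.7/1.551 = 1790.91.
So real gross regional product changed by 1790.91/2331.20 − 1 = -0.2318, i.e. -23.18%.

-23.18%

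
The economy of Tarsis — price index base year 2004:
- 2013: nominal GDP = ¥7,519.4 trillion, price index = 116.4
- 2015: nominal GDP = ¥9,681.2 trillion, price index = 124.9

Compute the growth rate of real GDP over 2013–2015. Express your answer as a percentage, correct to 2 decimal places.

Real GDP 2013 = 7519.4 / 1.164 = 6459.97.
Real GDP 2015 = 9681.2 / 1.249 = 7751.16.
Real growth = 7751.16 / 6459.97 − 1 = 0.1999.

19.99%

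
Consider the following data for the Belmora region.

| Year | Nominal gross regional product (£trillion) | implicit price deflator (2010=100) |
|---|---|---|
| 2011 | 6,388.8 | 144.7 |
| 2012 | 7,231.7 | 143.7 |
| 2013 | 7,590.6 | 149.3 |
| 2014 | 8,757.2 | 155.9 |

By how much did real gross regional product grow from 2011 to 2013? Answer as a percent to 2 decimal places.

Real gross regional product 2011 = 6388.8/1.447 = 4415.20.
Real gross regional product 2013 = 7590.6/1.493 = 5084.13.
Change = 5084.13/4415.20 − 1 = 0.1515.

15.15%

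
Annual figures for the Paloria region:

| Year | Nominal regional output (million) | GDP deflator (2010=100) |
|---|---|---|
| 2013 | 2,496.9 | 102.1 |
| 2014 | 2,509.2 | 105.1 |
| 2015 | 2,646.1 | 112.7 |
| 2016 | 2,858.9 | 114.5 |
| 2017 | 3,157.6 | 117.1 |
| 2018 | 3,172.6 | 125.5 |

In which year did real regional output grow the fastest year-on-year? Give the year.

2014: real = 2509.2/1.051 = 2387.44; growth vs 2013 (2445.54) = -2.38%.
2015: real = 2646.1/1.127 = 2347.91; growth vs 2014 (2387.44) = -1.66%.
2016: real = 2858.9/1.145 = 2496.86; growth vs 2015 (2347.91) = 6.34%.
2017: real = 3157.6/1.171 = 2696.50; growth vs 2016 (2496.86) = 8.00%.
2018: real = 3172.6/1.255 = 2527.97; growth vs 2017 (2696.50) = -6.25%.

2017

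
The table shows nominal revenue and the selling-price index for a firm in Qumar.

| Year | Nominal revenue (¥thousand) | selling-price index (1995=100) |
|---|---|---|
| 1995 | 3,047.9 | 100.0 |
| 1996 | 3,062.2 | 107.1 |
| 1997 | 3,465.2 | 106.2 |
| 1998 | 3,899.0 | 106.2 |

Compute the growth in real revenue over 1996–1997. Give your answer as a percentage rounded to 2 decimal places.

Real revenue 1996 = 3062.2/1.071 = 2859.20.
Real revenue 1997 = 3465.2/1.062 = 3262.90.
Change = 3262.90/2859.20 − 1 = 0.1412.

14.12%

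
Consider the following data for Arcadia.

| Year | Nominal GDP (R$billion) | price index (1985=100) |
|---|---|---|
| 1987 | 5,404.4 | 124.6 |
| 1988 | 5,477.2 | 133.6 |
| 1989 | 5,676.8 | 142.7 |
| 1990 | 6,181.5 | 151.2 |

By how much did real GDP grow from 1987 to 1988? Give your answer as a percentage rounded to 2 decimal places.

-5.48%

Real GDP 1987 = 5404.4/1.246 = 4337.40.
Real GDP 1988 = 5477.2/1.336 = 4099.70.
Change = 4099.70/4337.40 − 1 = -0.0548.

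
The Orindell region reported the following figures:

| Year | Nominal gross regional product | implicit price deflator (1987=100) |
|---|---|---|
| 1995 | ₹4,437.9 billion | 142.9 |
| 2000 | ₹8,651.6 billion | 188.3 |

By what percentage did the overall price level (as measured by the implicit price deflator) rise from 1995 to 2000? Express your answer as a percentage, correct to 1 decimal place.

31.8%

Price-level change = 188.3 / 142.9 − 1 = 0.3177.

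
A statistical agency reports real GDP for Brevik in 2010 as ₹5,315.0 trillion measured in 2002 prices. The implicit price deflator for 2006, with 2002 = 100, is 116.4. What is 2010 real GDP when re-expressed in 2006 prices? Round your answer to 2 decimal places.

₹6,186.66 trillion

Real GDP in 2006 prices = Real GDP in 2002 prices × (P_2006/P_2002) = 5315.0 × 1.164 = 6186.66.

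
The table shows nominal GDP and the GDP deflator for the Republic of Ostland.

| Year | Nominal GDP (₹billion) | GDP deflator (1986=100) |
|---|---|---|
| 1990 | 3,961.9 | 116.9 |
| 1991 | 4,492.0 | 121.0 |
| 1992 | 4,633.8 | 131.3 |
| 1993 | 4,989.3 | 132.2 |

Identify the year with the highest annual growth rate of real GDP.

1991

1991: real = 4492.0/1.210 = 3712.40; growth vs 1990 (3389.14) = 9.54%.
1992: real = 4633.8/1.313 = 3529.17; growth vs 1991 (3712.40) = -4.94%.
1993: real = 4989.3/1.322 = 3774.05; growth vs 1992 (3529.17) = 6.94%.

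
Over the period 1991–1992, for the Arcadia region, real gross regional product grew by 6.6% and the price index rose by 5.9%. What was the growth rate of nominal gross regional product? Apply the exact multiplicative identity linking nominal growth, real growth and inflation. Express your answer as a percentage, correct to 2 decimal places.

12.89%

(1 + g_nom) = (1 + g_real)(1 + π) = 1.0660 × 1.0590 = 1.12889.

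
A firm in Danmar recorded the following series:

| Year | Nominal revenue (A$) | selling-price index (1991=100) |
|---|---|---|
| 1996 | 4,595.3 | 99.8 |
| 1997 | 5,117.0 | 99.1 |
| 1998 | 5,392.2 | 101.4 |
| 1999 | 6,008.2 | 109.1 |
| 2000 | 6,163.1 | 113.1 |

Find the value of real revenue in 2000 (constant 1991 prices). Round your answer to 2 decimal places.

Real revenue 2000 = 6163.1 / 1.131 = 5449.25.

A$5,449.25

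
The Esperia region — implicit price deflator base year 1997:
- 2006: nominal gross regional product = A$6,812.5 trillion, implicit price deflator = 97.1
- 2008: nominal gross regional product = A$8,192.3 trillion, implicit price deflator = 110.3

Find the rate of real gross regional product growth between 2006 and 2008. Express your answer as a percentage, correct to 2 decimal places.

Deflate each year: 2006 → 6812.5/0.971 = 7015.96; 2008 → 8192.3/1.103 = 7427.29.
So real gross regional product changed by 7427.29/7015.96 − 1 = 0.0586, i.e. 5.86%.

5.86%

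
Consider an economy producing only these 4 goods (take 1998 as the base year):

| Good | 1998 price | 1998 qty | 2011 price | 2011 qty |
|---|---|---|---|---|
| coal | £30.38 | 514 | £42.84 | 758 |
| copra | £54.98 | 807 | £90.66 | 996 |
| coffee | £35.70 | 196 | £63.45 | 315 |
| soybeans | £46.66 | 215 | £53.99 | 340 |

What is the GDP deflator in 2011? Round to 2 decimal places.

153.59

Nominal GDP 2011 = 42.84·758 + 90.66·996 + 63.45·315 + 53.99·340 = 161113.43.
Real GDP 2011 (at 1998 prices) = 30.38·758 + 54.98·996 + 35.70·315 + 46.66·340 = 104898.02.
Deflator = Nominal/Real × 100 = 161113.43/104898.02 × 100 = 153.591.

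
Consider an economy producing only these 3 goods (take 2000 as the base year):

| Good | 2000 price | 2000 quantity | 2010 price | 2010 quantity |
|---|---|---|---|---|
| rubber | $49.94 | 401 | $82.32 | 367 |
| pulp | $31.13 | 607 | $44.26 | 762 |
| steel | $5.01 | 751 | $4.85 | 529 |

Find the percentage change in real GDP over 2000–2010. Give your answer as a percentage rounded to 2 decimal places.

Real GDP 2000 = Nominal GDP 2000 = 49.94·401 + 31.13·607 + 5.01·751 = 42684.36.
Real GDP 2010 (at 2000 prices) = 49.94·367 + 31.13·762 + 5.01·529 = 44699.33.
Real growth = 44699.33/42684.36 − 1 = 0.0472.

4.72%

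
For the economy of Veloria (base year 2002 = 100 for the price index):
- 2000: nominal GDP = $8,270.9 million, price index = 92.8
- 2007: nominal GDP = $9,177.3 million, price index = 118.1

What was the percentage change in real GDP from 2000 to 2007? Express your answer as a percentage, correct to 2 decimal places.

Deflate each year: 2000 → 8270.9/0.928 = 8912.61; 2007 → 9177.3/1.181 = 7770.79.
So real GDP changed by 7770.79/8912.61 − 1 = -0.1281, i.e. -12.81%.

-12.81%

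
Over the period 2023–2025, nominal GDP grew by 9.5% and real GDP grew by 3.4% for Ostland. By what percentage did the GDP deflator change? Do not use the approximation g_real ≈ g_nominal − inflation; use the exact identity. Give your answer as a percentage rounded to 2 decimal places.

5.90%

(1 + g_nom) = (1 + g_real)(1 + π), so π = 1.0950 / 1.0340 − 1 = 0.05899.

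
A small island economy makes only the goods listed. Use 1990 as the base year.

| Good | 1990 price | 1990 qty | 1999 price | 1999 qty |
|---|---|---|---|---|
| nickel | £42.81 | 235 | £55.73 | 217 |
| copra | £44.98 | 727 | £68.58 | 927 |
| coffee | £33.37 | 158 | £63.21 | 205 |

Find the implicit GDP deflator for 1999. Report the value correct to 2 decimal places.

153.26

Nominal GDP 1999 = 55.73·217 + 68.58·927 + 63.21·205 = 88625.12.
Real GDP 1999 (at 1990 prices) = 42.81·217 + 44.98·927 + 33.37·205 = 57827.08.
Deflator = Nominal/Real × 100 = 88625.12/57827.08 × 100 = 153.259.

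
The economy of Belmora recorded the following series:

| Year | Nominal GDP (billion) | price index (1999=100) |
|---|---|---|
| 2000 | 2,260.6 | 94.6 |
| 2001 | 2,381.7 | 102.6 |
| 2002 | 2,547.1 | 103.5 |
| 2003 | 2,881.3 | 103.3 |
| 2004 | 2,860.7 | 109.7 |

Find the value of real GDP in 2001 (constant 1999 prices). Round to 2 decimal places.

Real GDP 2001 = 2381.7 / 1.026 = 2321.35.

2,321.35 billion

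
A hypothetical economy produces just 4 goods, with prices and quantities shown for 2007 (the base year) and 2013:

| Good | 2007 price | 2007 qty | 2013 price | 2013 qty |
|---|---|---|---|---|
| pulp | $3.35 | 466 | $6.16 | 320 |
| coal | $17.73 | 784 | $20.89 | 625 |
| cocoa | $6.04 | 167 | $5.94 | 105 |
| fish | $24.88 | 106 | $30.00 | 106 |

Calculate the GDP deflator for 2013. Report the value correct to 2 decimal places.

122.08

Nominal GDP 2013 = 6.16·320 + 20.89·625 + 5.94·105 + 30.00·106 = 18831.15.
Real GDP 2013 (at 2007 prices) = 3.35·320 + 17.73·625 + 6.04·105 + 24.88·106 = 15424.73.
Deflator = Nominal/Real × 100 = 18831.15/15424.73 × 100 = 122.084.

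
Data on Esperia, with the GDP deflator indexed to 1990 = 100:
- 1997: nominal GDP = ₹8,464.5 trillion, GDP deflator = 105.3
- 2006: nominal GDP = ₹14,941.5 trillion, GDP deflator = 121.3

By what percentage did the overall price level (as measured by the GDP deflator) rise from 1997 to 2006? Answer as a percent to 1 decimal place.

Price-level change = 121.3 / 105.3 − 1 = 0.1519.

15.2%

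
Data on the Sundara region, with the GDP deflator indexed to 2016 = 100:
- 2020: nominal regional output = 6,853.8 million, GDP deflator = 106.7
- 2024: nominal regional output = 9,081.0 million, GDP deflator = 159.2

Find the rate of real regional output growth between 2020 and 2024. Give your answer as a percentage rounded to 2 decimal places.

Deflate each year: 2020 → 6853.8/1.067 = 6423.43; 2024 → 9081.0/1.592 = 5704.15.
So real regional output changed by 5704.15/6423.43 − 1 = -0.1120, i.e. -11.20%.

-11.20%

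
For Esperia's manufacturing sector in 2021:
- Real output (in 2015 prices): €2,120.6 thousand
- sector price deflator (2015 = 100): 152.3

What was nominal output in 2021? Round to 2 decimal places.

Nominal output = Real × (sector price deflator/100) = 2120.6 × 1.523 = 3229.67.

€3,229.67 thousand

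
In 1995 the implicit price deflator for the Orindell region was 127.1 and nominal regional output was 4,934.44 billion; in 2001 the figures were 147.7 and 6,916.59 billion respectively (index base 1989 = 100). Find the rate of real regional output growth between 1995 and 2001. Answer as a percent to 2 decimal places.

Real regional output 1995 = 4934.44 / 1.271 = 3882.33.
Real regional output 2001 = 6916.59 / 1.477 = 4682.86.
Real growth = 4682.86 / 3882.33 − 1 = 0.2062.

20.62%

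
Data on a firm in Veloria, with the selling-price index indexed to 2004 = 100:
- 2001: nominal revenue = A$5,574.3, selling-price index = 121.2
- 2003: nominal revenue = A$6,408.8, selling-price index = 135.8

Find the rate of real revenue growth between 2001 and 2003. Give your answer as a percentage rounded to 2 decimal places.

2.61%

Deflate each year: 2001 → 5574.3/1.212 = 4599.26; 2003 → 6408.8/1.358 = 4719.29.
So real revenue changed by 4719.29/4599.26 − 1 = 0.0261, i.e. 2.61%.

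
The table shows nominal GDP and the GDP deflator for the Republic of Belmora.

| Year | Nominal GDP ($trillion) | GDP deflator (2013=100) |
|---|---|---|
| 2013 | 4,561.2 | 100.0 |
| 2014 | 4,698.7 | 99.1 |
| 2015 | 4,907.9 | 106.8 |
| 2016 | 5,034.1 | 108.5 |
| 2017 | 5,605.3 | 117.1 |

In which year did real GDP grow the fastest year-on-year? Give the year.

2014: real = 4698.7/0.991 = 4741.37; growth vs 2013 (4561.20) = 3.95%.
2015: real = 4907.9/1.068 = 4595.41; growth vs 2014 (4741.37) = -3.08%.
2016: real = 5034.1/1.085 = 4639.72; growth vs 2015 (4595.41) = 0.96%.
2017: real = 5605.3/1.171 = 4786.76; growth vs 2016 (4639.72) = 3.17%.

2014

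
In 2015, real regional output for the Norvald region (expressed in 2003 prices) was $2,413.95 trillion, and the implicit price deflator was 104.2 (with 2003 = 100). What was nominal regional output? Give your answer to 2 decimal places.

$2,515.34 trillion

Nominal regional output = Real × (implicit price deflator/100) = 2413.95 × 1.042 = 2515.34.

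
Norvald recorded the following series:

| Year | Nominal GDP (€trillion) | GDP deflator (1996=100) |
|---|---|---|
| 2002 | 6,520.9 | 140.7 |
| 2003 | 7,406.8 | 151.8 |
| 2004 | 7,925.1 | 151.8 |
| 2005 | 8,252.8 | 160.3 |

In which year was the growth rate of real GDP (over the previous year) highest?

2003: real = 7406.8/1.518 = 4879.31; growth vs 2002 (4634.61) = 5.28%.
2004: real = 7925.1/1.518 = 5220.75; growth vs 2003 (4879.31) = 7.00%.
2005: real = 8252.8/1.603 = 5148.35; growth vs 2004 (5220.75) = -1.39%.

2004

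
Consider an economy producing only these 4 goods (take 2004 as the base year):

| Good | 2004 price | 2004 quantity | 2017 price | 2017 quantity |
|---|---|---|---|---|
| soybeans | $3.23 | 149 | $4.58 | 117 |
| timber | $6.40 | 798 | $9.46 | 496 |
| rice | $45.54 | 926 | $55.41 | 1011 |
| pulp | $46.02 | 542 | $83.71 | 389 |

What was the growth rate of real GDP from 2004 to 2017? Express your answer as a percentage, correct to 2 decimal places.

Real GDP 2004 = Nominal GDP 2004 = 3.23·149 + 6.40·798 + 45.54·926 + 46.02·542 = 72701.35.
Real GDP 2017 (at 2004 prices) = 3.23·117 + 6.40·496 + 45.54·1011 + 46.02·389 = 67495.03.
Real growth = 67495.03/72701.35 − 1 = -0.0716.

-7.16%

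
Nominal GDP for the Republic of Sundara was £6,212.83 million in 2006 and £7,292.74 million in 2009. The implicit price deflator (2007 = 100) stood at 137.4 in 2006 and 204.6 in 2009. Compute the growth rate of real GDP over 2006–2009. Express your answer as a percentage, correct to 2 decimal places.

-21.17%

Real GDP 2006 = 6212.83 / 1.374 = 4521.71.
Real GDP 2009 = 7292.74 / 2.046 = 3564.39.
Real growth = 3564.39 / 4521.71 − 1 = -0.2117.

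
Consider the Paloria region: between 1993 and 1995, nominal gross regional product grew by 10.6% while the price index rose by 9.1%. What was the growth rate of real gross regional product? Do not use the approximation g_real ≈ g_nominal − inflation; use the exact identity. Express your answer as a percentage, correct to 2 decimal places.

1.37%

(1 + g_nom) = (1 + g_real)(1 + π), so g_real = 1.1060 / 1.0910 − 1 = 0.01375.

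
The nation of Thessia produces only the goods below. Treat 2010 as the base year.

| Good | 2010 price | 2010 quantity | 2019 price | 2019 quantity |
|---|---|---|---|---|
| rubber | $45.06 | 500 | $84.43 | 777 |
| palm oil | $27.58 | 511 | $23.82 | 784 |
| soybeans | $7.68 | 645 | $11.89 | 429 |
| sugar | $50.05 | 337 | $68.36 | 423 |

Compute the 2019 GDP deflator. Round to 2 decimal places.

145.86

Nominal GDP 2019 = 84.43·777 + 23.82·784 + 11.89·429 + 68.36·423 = 118294.08.
Real GDP 2019 (at 2010 prices) = 45.06·777 + 27.58·784 + 7.68·429 + 50.05·423 = 81100.21.
Deflator = Nominal/Real × 100 = 118294.08/81100.21 × 100 = 145.862.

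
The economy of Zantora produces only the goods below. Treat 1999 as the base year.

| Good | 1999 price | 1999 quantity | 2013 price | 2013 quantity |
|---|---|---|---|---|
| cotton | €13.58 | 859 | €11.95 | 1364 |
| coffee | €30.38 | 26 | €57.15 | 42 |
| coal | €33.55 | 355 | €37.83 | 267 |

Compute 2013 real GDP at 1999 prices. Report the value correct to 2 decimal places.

Real GDP 2013 = Σ (p_1999 × q_2013) = 13.58·1364 + 30.38·42 + 33.55·267 = 28756.93.

€28756.93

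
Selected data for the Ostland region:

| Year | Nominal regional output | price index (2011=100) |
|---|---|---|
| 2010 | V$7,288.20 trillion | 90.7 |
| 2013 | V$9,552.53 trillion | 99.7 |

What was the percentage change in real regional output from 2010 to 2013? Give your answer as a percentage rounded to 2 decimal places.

Deflate each year: 2010 → 7288.20/0.907 = 8035.50; 2013 → 9552.53/0.997 = 9581.27.
So real regional output changed by 9581.27/8035.50 − 1 = 0.1924, i.e. 19.24%.

19.24%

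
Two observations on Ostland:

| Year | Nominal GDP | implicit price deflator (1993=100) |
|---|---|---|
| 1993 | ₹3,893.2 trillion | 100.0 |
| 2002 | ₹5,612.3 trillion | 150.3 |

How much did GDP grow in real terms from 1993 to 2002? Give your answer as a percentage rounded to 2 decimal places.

-4.09%

Deflate each year: 1993 → 3893.2/1.000 = 3893.20; 2002 → 5612.3/1.503 = 3734.07.
So real GDP changed by 3734.07/3893.20 − 1 = -0.0409, i.e. -4.09%.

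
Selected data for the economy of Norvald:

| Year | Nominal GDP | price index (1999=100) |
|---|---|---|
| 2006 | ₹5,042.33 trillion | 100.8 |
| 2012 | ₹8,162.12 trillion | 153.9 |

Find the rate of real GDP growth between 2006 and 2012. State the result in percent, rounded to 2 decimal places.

6.02%

Real GDP 2006 = 5042.33 / 1.008 = 5002.31.
Real GDP 2012 = 8162.12 / 1.539 = 5303.52.
Real growth = 5303.52 / 5002.31 − 1 = 0.0602.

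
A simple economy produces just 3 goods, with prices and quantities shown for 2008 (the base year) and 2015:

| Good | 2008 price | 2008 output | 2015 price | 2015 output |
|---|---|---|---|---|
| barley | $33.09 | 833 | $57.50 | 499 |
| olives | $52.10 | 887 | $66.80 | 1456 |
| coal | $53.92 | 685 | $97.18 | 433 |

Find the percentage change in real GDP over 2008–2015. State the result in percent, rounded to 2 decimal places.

Real GDP 2008 = Nominal GDP 2008 = 33.09·833 + 52.10·887 + 53.92·685 = 110711.87.
Real GDP 2015 (at 2008 prices) = 33.09·499 + 52.10·1456 + 53.92·433 = 115716.87.
Real growth = 115716.87/110711.87 − 1 = 0.0452.

4.52%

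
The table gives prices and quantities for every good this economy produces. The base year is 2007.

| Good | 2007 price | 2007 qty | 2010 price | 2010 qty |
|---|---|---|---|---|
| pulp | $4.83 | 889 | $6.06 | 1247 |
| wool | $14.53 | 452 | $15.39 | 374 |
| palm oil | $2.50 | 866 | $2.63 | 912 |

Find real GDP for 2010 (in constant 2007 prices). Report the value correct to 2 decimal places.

$13737.23

Real GDP 2010 = Σ (p_2007 × q_2010) = 4.83·1247 + 14.53·374 + 2.50·912 = 13737.23.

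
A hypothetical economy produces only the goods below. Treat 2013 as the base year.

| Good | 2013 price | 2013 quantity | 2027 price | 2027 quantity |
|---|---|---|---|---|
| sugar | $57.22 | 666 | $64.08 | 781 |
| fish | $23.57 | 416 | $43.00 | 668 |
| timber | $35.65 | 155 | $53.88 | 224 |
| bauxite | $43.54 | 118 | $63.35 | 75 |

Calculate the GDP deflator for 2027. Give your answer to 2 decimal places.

Nominal GDP 2027 = 64.08·781 + 43.00·668 + 53.88·224 + 63.35·75 = 95590.85.
Real GDP 2027 (at 2013 prices) = 57.22·781 + 23.57·668 + 35.65·224 + 43.54·75 = 71684.68.
Deflator = Nominal/Real × 100 = 95590.85/71684.68 × 100 = 133.349.

133.35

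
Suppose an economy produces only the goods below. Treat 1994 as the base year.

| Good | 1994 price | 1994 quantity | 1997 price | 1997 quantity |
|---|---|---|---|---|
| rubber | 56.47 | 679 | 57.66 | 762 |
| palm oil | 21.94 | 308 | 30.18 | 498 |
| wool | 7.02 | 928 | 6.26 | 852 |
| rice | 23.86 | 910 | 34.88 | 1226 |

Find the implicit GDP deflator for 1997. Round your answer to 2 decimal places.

120.04

Nominal GDP 1997 = 57.66·762 + 30.18·498 + 6.26·852 + 34.88·1226 = 107062.96.
Real GDP 1997 (at 1994 prices) = 56.47·762 + 21.94·498 + 7.02·852 + 23.86·1226 = 89189.66.
Deflator = Nominal/Real × 100 = 107062.96/89189.66 × 100 = 120.040.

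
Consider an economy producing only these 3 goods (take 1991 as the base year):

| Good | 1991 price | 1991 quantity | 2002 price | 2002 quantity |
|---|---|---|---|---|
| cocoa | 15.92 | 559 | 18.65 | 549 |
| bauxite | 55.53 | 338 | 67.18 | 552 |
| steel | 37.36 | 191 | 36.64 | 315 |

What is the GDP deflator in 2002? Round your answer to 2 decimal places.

Nominal GDP 2002 = 18.65·549 + 67.18·552 + 36.64·315 = 58863.81.
Real GDP 2002 (at 1991 prices) = 15.92·549 + 55.53·552 + 37.36·315 = 51161.04.
Deflator = Nominal/Real × 100 = 58863.81/51161.04 × 100 = 115.056.

115.06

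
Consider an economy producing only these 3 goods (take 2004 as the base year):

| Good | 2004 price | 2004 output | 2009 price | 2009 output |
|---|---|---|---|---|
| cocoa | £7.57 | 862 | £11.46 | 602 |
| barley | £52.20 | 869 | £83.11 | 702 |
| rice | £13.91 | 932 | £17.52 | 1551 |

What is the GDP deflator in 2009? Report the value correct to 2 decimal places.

Nominal GDP 2009 = 11.46·602 + 83.11·702 + 17.52·1551 = 92415.66.
Real GDP 2009 (at 2004 prices) = 7.57·602 + 52.20·702 + 13.91·1551 = 62775.95.
Deflator = Nominal/Real × 100 = 92415.66/62775.95 × 100 = 147.215.

147.22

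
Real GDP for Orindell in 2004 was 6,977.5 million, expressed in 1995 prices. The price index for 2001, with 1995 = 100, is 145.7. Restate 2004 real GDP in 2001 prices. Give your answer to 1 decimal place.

10,166.2 million

Real GDP in 2001 prices = Real GDP in 1995 prices × (P_2001/P_1995) = 6977.5 × 1.457 = 10166.22.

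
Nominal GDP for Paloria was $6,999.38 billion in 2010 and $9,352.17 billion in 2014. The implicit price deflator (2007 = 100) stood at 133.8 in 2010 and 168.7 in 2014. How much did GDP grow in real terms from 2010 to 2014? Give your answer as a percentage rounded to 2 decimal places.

5.97%

Deflate each year: 2010 → 6999.38/1.338 = 5231.23; 2014 → 9352.17/1.687 = 5543.67.
So real GDP changed by 5543.67/5231.23 − 1 = 0.0597, i.e. 5.97%.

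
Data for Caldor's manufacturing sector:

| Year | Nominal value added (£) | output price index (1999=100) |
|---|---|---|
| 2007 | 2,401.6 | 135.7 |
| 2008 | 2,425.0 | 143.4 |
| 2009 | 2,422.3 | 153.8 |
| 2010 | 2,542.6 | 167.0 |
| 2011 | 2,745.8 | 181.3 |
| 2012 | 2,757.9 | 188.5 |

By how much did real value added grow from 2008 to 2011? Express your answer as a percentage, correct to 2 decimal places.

Real value added 2008 = 2425.0/1.434 = 1691.07.
Real value added 2011 = 2745.8/1.813 = 1514.51.
Change = 1514.51/1691.07 − 1 = -0.1044.

-10.44%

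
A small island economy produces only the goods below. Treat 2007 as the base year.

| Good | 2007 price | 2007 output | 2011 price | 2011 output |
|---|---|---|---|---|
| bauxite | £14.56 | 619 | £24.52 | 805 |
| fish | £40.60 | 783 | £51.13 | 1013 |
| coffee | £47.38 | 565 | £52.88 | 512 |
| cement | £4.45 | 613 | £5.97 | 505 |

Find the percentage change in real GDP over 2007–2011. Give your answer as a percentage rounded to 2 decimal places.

12.88%

Real GDP 2007 = Nominal GDP 2007 = 14.56·619 + 40.60·783 + 47.38·565 + 4.45·613 = 70299.99.
Real GDP 2011 (at 2007 prices) = 14.56·805 + 40.60·1013 + 47.38·512 + 4.45·505 = 79354.41.
Real growth = 79354.41/70299.99 − 1 = 0.1288.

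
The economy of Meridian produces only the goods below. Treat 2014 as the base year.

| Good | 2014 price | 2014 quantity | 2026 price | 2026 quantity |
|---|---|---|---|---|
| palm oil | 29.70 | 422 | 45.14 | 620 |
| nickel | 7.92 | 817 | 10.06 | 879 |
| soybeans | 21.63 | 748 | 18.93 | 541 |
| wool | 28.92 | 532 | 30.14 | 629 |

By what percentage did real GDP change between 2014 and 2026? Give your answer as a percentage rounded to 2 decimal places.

Real GDP 2014 = Nominal GDP 2014 = 29.70·422 + 7.92·817 + 21.63·748 + 28.92·532 = 50568.72.
Real GDP 2026 (at 2014 prices) = 29.70·620 + 7.92·879 + 21.63·541 + 28.92·629 = 55268.19.
Real growth = 55268.19/50568.72 − 1 = 0.0929.

9.29%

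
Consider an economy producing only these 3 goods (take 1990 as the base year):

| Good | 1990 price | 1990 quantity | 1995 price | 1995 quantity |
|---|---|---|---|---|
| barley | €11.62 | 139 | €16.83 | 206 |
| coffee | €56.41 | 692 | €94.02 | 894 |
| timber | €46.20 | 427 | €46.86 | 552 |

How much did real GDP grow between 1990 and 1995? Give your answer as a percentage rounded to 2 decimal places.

Real GDP 1990 = Nominal GDP 1990 = 11.62·139 + 56.41·692 + 46.20·427 = 60378.30.
Real GDP 1995 (at 1990 prices) = 11.62·206 + 56.41·894 + 46.20·552 = 78326.66.
Real growth = 78326.66/60378.30 − 1 = 0.2973.

29.73%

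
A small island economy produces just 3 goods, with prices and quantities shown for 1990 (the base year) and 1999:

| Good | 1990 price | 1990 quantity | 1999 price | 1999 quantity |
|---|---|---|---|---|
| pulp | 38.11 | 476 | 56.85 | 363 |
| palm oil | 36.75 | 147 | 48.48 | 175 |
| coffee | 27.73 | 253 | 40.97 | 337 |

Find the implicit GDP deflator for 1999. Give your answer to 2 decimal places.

144.98

Nominal GDP 1999 = 56.85·363 + 48.48·175 + 40.97·337 = 42927.44.
Real GDP 1999 (at 1990 prices) = 38.11·363 + 36.75·175 + 27.73·337 = 29610.19.
Deflator = Nominal/Real × 100 = 42927.44/29610.19 × 100 = 144.975.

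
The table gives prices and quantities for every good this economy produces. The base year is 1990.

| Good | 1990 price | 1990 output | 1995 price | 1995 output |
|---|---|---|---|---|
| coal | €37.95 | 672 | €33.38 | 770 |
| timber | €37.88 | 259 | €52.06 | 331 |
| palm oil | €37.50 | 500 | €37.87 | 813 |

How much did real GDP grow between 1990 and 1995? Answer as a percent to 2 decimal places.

Real GDP 1990 = Nominal GDP 1990 = 37.95·672 + 37.88·259 + 37.50·500 = 54063.32.
Real GDP 1995 (at 1990 prices) = 37.95·770 + 37.88·331 + 37.50·813 = 72247.28.
Real growth = 72247.28/54063.32 − 1 = 0.3363.

33.63%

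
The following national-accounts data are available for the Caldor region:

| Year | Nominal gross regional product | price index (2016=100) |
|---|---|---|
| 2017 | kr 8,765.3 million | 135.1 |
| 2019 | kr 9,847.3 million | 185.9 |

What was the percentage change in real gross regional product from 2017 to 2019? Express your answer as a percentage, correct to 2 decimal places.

-18.36%

Deflate each year: 2017 → 8765.3/1.351 = 6488.01; 2019 → 9847.3/1.859 = 5297.10.
So real gross regional product changed by 5297.10/6488.01 − 1 = -0.1836, i.e. -18.36%.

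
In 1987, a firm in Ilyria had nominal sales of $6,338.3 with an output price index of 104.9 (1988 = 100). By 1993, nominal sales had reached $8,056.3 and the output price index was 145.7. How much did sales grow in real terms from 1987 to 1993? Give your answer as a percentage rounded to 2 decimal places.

-8.49%

Real sales 1987 = 6338.3 / 1.049 = 6042.23.
Real sales 1993 = 8056.3 / 1.457 = 5529.38.
Real growth = 5529.38 / 6042.23 − 1 = -0.0849.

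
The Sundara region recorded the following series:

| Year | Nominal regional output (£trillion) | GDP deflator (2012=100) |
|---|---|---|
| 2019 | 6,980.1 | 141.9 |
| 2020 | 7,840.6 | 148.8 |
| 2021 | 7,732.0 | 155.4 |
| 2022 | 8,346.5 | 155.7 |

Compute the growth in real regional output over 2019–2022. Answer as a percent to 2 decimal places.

Real regional output 2019 = 6980.1/1.419 = 4919.03.
Real regional output 2022 = 8346.5/1.557 = 5360.63.
Change = 5360.63/4919.03 − 1 = 0.0898.

8.98%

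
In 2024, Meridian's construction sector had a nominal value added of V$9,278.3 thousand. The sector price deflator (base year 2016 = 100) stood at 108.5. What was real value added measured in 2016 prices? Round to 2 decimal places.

V$8,551.43 thousand

Real value added = Nominal / (sector price deflator/100) = 9278.3 / 1.085 = 8551.43.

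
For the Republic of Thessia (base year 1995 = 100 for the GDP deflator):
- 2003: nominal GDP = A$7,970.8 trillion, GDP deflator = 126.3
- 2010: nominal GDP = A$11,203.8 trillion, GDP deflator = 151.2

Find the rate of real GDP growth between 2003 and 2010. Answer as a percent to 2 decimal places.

17.41%

Real GDP 2003 = 7970.8 / 1.263 = 6311.01.
Real GDP 2010 = 11203.8 / 1.512 = 7409.92.
Real growth = 7409.92 / 6311.01 − 1 = 0.1741.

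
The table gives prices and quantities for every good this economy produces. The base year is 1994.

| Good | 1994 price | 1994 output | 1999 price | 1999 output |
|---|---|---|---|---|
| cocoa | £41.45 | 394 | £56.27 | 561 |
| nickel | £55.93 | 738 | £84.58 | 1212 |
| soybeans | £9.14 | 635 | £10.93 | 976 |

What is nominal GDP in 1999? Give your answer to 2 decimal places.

Nominal GDP 1999 = Σ (p_1999 × q_1999) = 56.27·561 + 84.58·1212 + 10.93·976 = 144746.11.

£144746.11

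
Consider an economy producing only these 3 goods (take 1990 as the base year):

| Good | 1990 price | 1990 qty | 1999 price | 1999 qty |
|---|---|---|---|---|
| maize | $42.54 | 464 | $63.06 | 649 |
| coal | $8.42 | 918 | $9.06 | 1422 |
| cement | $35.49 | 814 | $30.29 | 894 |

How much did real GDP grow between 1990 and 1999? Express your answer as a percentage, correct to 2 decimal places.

Real GDP 1990 = Nominal GDP 1990 = 42.54·464 + 8.42·918 + 35.49·814 = 56356.98.
Real GDP 1999 (at 1990 prices) = 42.54·649 + 8.42·1422 + 35.49·894 = 71309.76.
Real growth = 71309.76/56356.98 − 1 = 0.2653.

26.53%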